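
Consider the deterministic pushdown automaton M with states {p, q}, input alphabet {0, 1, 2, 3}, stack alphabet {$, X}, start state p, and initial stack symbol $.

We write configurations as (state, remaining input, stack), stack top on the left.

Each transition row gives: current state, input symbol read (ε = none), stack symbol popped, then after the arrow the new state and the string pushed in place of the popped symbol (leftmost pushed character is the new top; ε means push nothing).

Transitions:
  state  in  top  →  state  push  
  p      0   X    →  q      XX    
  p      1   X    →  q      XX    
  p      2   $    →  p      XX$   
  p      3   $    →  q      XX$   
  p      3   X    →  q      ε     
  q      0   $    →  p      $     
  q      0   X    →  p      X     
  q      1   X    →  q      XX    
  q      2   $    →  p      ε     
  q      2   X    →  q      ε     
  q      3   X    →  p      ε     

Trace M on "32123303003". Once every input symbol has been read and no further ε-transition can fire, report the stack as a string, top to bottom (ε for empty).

X$

(p, 32123303003, $)
  read 3, top $: go to q, push XX$ → (q, 2123303003, XX$)
  read 2, top X: go to q, push ε → (q, 123303003, X$)
  read 1, top X: go to q, push XX → (q, 23303003, XX$)
  read 2, top X: go to q, push ε → (q, 3303003, X$)
  read 3, top X: go to p, push ε → (p, 303003, $)
  read 3, top $: go to q, push XX$ → (q, 03003, XX$)
  read 0, top X: go to p, push X → (p, 3003, XX$)
  read 3, top X: go to q, push ε → (q, 003, X$)
  read 0, top X: go to p, push X → (p, 03, X$)
  read 0, top X: go to q, push XX → (q, 3, XX$)
  read 3, top X: go to p, push ε → (p, ε, X$)
All input consumed in state p with stack X$.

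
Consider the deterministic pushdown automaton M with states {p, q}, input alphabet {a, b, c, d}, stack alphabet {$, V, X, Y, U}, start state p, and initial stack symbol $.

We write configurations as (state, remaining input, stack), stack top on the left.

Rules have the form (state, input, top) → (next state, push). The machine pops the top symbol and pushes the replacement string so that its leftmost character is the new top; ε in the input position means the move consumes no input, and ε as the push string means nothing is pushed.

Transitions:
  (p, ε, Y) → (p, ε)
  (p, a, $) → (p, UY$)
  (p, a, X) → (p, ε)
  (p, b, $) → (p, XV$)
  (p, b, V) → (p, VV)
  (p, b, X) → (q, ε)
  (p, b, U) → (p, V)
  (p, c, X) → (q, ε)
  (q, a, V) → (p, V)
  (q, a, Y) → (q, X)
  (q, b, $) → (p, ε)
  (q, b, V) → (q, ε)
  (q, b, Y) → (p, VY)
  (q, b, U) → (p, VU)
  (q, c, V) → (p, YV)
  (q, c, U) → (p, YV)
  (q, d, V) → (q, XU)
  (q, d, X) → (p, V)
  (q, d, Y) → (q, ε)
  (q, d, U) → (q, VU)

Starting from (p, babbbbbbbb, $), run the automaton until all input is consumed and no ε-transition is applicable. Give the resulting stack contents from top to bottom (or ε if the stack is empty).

(p, babbbbbbbb, $)
  read b, top $: go to p, push XV$ → (p, abbbbbbbb, XV$)
  read a, top X: go to p, push ε → (p, bbbbbbbb, V$)
  read b, top V: go to p, push VV → (p, bbbbbbb, VV$)
  read b, top V: go to p, push VV → (p, bbbbbb, VVV$)
  read b, top V: go to p, push VV → (p, bbbbb, VVVV$)
  read b, top V: go to p, push VV → (p, bbbb, VVVVV$)
  read b, top V: go to p, push VV → (p, bbb, VVVVVV$)
  read b, top V: go to p, push VV → (p, bb, VVVVVVV$)
  read b, top V: go to p, push VV → (p, b, VVVVVVVV$)
  read b, top V: go to p, push VV → (p, ε, VVVVVVVVV$)
All input consumed in state p with stack VVVVVVVVV$.

VVVVVVVVV$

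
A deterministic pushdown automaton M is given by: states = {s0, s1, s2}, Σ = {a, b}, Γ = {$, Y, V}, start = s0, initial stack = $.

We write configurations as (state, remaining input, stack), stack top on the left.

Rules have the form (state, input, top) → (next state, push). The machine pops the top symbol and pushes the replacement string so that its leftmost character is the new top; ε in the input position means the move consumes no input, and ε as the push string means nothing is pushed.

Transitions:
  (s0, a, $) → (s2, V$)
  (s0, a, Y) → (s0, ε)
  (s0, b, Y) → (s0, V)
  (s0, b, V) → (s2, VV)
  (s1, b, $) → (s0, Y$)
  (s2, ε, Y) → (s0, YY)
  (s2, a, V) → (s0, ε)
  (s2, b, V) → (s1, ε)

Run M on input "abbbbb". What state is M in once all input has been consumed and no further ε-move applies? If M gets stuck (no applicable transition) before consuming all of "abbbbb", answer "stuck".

s1

(s0, abbbbb, $) ⊢ (s2, bbbbb, V$) ⊢ (s1, bbbb, $) ⊢ (s0, bbb, Y$) ⊢ (s0, bb, V$) ⊢ (s2, b, VV$) ⊢ (s1, ε, V$)
All input consumed; M is in state s1.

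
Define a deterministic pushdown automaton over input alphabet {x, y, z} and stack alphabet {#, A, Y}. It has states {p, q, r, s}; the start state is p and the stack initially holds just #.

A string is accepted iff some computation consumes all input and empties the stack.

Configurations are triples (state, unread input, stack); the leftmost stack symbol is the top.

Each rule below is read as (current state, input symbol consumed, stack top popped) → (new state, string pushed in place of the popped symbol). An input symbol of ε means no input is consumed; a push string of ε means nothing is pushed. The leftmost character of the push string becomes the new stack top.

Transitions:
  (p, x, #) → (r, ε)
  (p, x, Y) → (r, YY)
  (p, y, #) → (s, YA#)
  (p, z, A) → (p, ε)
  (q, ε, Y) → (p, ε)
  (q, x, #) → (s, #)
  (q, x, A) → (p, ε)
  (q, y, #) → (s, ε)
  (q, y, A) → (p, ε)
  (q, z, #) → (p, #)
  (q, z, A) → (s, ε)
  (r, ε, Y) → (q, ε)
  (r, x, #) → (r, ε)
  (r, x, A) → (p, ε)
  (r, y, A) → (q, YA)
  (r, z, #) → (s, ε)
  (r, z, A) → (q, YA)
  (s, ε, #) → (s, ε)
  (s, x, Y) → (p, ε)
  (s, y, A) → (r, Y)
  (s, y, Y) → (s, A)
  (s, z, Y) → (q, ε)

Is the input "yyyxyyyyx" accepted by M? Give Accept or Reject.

(p, yyyxyyyyx, #) ⊢ (s, yyxyyyyx, YA#) ⊢ (s, yxyyyyx, AA#) ⊢ (r, xyyyyx, YA#) ⊢ (q, xyyyyx, A#) ⊢ (p, yyyyx, #) ⊢ (s, yyyx, YA#) ⊢ (s, yyx, AA#) ⊢ (r, yx, YA#) ⊢ (q, yx, A#) ⊢ (p, x, #) ⊢ (r, ε, ε)
All input consumed and the stack is empty.

Accept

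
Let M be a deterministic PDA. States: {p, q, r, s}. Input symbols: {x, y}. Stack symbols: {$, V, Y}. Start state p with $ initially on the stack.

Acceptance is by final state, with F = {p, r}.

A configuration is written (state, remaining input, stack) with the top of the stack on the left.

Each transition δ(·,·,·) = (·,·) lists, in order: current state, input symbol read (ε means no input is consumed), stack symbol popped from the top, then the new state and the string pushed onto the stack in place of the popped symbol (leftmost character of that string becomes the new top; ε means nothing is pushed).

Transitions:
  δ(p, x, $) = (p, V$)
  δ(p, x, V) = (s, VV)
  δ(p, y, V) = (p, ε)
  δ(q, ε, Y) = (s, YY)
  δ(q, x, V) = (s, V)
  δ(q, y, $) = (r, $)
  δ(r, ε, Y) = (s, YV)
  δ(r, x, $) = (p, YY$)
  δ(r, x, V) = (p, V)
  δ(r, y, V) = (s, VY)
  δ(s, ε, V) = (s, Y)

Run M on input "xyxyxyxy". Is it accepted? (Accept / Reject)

(p, xyxyxyxy, $)
  read x, top $: go to p, push V$ → (p, yxyxyxy, V$)
  read y, top V: go to p, push ε → (p, xyxyxy, $)
  read x, top $: go to p, push V$ → (p, yxyxy, V$)
  read y, top V: go to p, push ε → (p, xyxy, $)
  read x, top $: go to p, push V$ → (p, yxy, V$)
  read y, top V: go to p, push ε → (p, xy, $)
  read x, top $: go to p, push V$ → (p, y, V$)
  read y, top V: go to p, push ε → (p, ε, $)
All input consumed; state p ∈ F.

Accept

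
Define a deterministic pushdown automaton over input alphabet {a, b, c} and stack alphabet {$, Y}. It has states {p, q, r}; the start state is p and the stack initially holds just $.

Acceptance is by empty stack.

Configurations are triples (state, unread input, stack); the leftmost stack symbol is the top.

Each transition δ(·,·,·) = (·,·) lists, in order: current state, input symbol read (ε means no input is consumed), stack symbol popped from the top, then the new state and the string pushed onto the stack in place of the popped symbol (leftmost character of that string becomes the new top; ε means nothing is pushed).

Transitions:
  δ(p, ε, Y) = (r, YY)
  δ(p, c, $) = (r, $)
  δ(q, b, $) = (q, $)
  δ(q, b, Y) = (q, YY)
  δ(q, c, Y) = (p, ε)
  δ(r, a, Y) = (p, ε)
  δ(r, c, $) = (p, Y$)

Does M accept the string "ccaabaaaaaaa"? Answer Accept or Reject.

Reject

(p, ccaabaaaaaaa, $)
  read c, top $: go to r, push $ → (r, caabaaaaaaa, $)
  read c, top $: go to p, push Y$ → (p, aabaaaaaaa, Y$)
  ε-move, top Y: go to r, push YY → (r, aabaaaaaaa, YY$)
  read a, top Y: go to p, push ε → (p, abaaaaaaa, Y$)
  ε-move, top Y: go to r, push YY → (r, abaaaaaaa, YY$)
  read a, top Y: go to p, push ε → (p, baaaaaaa, Y$)
  ε-move, top Y: go to r, push YY → (r, baaaaaaa, YY$)
No transition applies at (r, baaaaaaa, YY$); input not fully consumed.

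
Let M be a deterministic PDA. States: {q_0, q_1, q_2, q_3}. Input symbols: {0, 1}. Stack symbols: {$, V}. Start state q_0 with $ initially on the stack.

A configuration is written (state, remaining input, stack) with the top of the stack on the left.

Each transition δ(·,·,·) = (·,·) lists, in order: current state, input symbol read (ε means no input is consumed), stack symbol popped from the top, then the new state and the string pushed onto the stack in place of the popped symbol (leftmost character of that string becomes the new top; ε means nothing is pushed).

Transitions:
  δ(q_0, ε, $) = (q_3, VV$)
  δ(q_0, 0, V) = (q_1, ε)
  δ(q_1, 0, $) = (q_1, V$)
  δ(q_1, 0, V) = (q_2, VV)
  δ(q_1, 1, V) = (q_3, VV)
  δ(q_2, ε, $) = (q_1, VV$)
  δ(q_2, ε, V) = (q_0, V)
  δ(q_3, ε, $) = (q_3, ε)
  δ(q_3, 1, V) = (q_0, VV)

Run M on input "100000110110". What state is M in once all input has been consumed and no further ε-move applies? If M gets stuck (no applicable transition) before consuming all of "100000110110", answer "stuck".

q_1

(q_0, 100000110110, $)
  ε-move, top $: go to q_3, push VV$ → (q_3, 100000110110, VV$)
  read 1, top V: go to q_0, push VV → (q_0, 00000110110, VVV$)
  read 0, top V: go to q_1, push ε → (q_1, 0000110110, VV$)
  read 0, top V: go to q_2, push VV → (q_2, 000110110, VVV$)
  ε-move, top V: go to q_0, push V → (q_0, 000110110, VVV$)
  read 0, top V: go to q_1, push ε → (q_1, 00110110, VV$)
  read 0, top V: go to q_2, push VV → (q_2, 0110110, VVV$)
  ε-move, top V: go to q_0, push V → (q_0, 0110110, VVV$)
  read 0, top V: go to q_1, push ε → (q_1, 110110, VV$)
  read 1, top V: go to q_3, push VV → (q_3, 10110, VVV$)
  read 1, top V: go to q_0, push VV → (q_0, 0110, VVVV$)
  read 0, top V: go to q_1, push ε → (q_1, 110, VVV$)
  read 1, top V: go to q_3, push VV → (q_3, 10, VVVV$)
  read 1, top V: go to q_0, push VV → (q_0, 0, VVVVV$)
  read 0, top V: go to q_1, push ε → (q_1, ε, VVVV$)
All input consumed; M is in state q_1.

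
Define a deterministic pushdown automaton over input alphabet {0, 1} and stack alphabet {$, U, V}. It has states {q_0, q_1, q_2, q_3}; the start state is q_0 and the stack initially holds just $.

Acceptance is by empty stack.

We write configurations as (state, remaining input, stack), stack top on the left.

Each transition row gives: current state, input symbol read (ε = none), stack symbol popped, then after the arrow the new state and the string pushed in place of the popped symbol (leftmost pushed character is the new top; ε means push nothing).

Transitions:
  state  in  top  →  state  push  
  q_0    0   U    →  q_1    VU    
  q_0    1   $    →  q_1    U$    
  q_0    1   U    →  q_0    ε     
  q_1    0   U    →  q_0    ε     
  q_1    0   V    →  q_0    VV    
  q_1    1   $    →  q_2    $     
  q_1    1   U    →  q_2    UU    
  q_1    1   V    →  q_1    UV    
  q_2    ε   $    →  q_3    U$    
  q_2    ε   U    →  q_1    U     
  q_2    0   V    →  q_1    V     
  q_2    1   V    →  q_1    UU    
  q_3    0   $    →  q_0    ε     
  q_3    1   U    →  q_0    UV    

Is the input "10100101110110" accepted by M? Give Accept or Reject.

(q_0, 10100101110110, $) ⊢ (q_1, 0100101110110, U$) ⊢ (q_0, 100101110110, $) ⊢ (q_1, 00101110110, U$) ⊢ (q_0, 0101110110, $)
No transition applies at (q_0, 0101110110, $); input not fully consumed.

Reject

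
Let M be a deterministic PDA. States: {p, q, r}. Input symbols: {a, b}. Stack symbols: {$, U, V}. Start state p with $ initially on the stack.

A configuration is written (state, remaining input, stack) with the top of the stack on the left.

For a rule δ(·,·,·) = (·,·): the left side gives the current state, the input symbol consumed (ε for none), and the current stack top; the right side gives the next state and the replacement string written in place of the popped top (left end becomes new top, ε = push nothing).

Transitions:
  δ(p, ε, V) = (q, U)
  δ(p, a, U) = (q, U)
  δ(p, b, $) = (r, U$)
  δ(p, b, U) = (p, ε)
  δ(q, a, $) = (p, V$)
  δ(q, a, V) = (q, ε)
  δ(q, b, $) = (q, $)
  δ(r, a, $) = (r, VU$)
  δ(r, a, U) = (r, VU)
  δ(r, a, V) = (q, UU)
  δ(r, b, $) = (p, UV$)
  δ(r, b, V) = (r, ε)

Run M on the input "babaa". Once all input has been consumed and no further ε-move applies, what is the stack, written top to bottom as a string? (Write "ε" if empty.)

(p, babaa, $)
  read b, top $: go to r, push U$ → (r, abaa, U$)
  read a, top U: go to r, push VU → (r, baa, VU$)
  read b, top V: go to r, push ε → (r, aa, U$)
  read a, top U: go to r, push VU → (r, a, VU$)
  read a, top V: go to q, push UU → (q, ε, UUU$)
All input consumed in state q with stack UUU$.

UUU$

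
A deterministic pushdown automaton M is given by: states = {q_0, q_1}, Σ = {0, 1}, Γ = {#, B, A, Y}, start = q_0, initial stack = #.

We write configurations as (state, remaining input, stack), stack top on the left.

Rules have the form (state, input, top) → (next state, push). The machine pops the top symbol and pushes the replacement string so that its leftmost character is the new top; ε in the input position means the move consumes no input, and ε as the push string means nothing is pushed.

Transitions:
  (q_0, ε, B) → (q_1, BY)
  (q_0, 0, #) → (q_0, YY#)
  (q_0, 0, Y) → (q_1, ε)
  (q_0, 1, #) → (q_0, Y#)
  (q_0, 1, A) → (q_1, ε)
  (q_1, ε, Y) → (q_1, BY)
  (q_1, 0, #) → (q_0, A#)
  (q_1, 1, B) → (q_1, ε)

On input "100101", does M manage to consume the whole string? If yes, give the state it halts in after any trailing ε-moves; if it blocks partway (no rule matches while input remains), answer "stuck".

(q_0, 100101, #)
  read 1, top #: go to q_0, push Y# → (q_0, 00101, Y#)
  read 0, top Y: go to q_1, push ε → (q_1, 0101, #)
  read 0, top #: go to q_0, push A# → (q_0, 101, A#)
  read 1, top A: go to q_1, push ε → (q_1, 01, #)
  read 0, top #: go to q_0, push A# → (q_0, 1, A#)
  read 1, top A: go to q_1, push ε → (q_1, ε, #)
All input consumed; M is in state q_1.

q_1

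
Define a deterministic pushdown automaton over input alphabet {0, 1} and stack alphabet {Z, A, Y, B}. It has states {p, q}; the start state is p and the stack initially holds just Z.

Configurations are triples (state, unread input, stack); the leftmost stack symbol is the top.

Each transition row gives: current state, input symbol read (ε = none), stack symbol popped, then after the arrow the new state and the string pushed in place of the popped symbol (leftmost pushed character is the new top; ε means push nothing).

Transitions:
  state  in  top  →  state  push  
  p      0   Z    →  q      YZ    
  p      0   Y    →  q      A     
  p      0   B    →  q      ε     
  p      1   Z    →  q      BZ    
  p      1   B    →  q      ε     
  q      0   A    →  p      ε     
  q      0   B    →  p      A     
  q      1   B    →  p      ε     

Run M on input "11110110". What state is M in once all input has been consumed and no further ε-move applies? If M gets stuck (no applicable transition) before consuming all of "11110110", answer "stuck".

stuck

(p, 11110110, Z) ⊢ (q, 1110110, BZ) ⊢ (p, 110110, Z) ⊢ (q, 10110, BZ) ⊢ (p, 0110, Z) ⊢ (q, 110, YZ)
No transition for (q, 1, top Y); M blocks with input 110 remaining.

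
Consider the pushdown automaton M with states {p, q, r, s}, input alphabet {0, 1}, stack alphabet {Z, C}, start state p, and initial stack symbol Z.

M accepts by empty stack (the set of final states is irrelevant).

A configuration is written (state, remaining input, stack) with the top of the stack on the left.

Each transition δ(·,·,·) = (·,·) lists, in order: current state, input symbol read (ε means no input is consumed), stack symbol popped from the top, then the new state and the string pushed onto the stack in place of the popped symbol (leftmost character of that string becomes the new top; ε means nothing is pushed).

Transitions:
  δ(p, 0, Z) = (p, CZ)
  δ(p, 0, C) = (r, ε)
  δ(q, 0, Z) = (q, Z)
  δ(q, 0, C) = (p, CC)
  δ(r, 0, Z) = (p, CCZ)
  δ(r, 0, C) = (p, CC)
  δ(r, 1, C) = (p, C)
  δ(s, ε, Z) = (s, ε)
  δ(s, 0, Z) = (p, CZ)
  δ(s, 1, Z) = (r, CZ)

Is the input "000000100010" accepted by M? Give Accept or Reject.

Reject

No computation consumes all input and empties the stack.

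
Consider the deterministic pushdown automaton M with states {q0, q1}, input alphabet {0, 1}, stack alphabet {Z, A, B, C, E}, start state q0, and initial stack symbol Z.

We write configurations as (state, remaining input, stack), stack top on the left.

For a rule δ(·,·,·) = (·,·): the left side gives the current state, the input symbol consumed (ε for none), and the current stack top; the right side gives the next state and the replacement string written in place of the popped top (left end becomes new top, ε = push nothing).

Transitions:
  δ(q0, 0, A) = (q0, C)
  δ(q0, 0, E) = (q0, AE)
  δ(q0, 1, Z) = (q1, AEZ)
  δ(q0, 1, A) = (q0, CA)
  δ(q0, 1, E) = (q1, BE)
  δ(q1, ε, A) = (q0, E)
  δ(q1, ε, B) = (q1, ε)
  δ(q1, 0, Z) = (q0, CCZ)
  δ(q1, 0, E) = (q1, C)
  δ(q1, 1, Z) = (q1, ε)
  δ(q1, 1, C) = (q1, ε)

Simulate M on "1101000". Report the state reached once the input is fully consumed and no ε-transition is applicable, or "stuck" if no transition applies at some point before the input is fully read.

stuck

(q0, 1101000, Z)
  read 1, top Z: go to q1, push AEZ → (q1, 101000, AEZ)
  ε-move, top A: go to q0, push E → (q0, 101000, EEZ)
  read 1, top E: go to q1, push BE → (q1, 01000, BEEZ)
  ε-move, top B: go to q1, push ε → (q1, 01000, EEZ)
  read 0, top E: go to q1, push C → (q1, 1000, CEZ)
  read 1, top C: go to q1, push ε → (q1, 000, EZ)
  read 0, top E: go to q1, push C → (q1, 00, CZ)
No transition for (q1, 0, top C); M blocks with input 00 remaining.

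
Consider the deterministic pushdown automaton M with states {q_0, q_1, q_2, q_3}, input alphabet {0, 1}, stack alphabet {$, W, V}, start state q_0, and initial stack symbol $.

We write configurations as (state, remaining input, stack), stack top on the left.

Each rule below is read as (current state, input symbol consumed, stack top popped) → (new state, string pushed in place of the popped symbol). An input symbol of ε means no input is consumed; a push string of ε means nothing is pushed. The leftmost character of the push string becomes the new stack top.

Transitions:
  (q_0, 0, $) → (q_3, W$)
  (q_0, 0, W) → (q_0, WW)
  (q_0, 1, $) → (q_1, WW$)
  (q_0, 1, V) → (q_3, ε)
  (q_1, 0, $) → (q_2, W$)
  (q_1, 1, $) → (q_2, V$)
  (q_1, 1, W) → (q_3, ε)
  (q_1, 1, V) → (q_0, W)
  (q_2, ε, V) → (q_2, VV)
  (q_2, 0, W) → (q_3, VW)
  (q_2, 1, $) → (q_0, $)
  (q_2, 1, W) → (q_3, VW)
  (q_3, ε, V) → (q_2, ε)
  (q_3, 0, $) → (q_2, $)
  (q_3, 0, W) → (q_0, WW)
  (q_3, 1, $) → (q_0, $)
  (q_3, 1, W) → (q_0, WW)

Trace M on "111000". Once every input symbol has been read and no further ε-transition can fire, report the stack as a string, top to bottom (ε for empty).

(q_0, 111000, $)
  read 1, top $: go to q_1, push WW$ → (q_1, 11000, WW$)
  read 1, top W: go to q_3, push ε → (q_3, 1000, W$)
  read 1, top W: go to q_0, push WW → (q_0, 000, WW$)
  read 0, top W: go to q_0, push WW → (q_0, 00, WWW$)
  read 0, top W: go to q_0, push WW → (q_0, 0, WWWW$)
  read 0, top W: go to q_0, push WW → (q_0, ε, WWWWW$)
All input consumed in state q_0 with stack WWWWW$.

WWWWW$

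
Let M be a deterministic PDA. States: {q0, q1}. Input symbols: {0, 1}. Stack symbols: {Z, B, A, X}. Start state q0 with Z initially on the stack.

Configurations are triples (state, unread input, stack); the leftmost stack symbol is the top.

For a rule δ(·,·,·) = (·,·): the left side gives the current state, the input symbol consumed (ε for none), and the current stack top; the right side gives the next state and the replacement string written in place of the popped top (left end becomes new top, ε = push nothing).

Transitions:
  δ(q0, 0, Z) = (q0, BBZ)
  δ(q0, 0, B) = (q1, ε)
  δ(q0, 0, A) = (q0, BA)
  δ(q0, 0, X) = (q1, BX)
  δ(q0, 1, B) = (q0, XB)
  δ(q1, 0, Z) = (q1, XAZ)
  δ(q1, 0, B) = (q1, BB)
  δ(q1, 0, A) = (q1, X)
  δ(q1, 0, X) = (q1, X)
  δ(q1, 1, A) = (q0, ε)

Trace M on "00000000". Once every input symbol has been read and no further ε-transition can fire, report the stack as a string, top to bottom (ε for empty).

(q0, 00000000, Z)
  read 0, top Z: go to q0, push BBZ → (q0, 0000000, BBZ)
  read 0, top B: go to q1, push ε → (q1, 000000, BZ)
  read 0, top B: go to q1, push BB → (q1, 00000, BBZ)
  read 0, top B: go to q1, push BB → (q1, 0000, BBBZ)
  read 0, top B: go to q1, push BB → (q1, 000, BBBBZ)
  read 0, top B: go to q1, push BB → (q1, 00, BBBBBZ)
  read 0, top B: go to q1, push BB → (q1, 0, BBBBBBZ)
  read 0, top B: go to q1, push BB → (q1, ε, BBBBBBBZ)
All input consumed in state q1 with stack BBBBBBBZ.

BBBBBBBZ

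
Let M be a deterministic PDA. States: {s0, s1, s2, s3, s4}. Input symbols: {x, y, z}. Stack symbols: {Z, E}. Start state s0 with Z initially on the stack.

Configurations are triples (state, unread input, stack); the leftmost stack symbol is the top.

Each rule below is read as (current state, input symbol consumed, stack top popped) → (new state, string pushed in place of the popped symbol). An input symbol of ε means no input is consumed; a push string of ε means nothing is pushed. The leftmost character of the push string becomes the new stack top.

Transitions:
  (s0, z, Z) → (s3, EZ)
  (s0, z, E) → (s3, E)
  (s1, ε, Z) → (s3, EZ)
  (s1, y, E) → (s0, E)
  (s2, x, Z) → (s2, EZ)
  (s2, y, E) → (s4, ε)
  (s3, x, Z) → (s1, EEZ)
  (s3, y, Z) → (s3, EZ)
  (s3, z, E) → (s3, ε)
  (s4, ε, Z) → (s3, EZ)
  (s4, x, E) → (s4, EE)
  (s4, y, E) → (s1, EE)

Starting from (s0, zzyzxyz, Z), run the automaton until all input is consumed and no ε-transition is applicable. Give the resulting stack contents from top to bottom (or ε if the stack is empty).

(s0, zzyzxyz, Z) ⊢ (s3, zyzxyz, EZ) ⊢ (s3, yzxyz, Z) ⊢ (s3, zxyz, EZ) ⊢ (s3, xyz, Z) ⊢ (s1, yz, EEZ) ⊢ (s0, z, EEZ) ⊢ (s3, ε, EEZ)
All input consumed in state s3 with stack EEZ.

EEZ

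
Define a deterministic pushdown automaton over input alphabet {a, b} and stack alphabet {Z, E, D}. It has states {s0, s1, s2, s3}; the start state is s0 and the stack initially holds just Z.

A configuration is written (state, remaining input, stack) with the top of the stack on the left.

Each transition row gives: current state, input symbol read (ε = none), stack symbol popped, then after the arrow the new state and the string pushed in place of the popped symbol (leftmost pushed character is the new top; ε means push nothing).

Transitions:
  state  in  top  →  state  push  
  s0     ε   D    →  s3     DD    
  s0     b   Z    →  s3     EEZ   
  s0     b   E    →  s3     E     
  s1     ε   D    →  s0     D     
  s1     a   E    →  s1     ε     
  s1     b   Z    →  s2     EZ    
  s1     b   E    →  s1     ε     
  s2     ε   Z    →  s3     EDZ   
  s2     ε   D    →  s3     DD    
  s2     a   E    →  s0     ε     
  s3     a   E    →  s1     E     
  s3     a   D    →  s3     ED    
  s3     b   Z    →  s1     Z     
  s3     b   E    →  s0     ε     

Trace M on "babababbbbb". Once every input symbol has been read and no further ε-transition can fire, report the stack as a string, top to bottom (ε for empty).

EEZ

(s0, babababbbbb, Z)
  read b, top Z: go to s3, push EEZ → (s3, abababbbbb, EEZ)
  read a, top E: go to s1, push E → (s1, bababbbbb, EEZ)
  read b, top E: go to s1, push ε → (s1, ababbbbb, EZ)
  read a, top E: go to s1, push ε → (s1, babbbbb, Z)
  read b, top Z: go to s2, push EZ → (s2, abbbbb, EZ)
  read a, top E: go to s0, push ε → (s0, bbbbb, Z)
  read b, top Z: go to s3, push EEZ → (s3, bbbb, EEZ)
  read b, top E: go to s0, push ε → (s0, bbb, EZ)
  read b, top E: go to s3, push E → (s3, bb, EZ)
  read b, top E: go to s0, push ε → (s0, b, Z)
  read b, top Z: go to s3, push EEZ → (s3, ε, EEZ)
All input consumed in state s3 with stack EEZ.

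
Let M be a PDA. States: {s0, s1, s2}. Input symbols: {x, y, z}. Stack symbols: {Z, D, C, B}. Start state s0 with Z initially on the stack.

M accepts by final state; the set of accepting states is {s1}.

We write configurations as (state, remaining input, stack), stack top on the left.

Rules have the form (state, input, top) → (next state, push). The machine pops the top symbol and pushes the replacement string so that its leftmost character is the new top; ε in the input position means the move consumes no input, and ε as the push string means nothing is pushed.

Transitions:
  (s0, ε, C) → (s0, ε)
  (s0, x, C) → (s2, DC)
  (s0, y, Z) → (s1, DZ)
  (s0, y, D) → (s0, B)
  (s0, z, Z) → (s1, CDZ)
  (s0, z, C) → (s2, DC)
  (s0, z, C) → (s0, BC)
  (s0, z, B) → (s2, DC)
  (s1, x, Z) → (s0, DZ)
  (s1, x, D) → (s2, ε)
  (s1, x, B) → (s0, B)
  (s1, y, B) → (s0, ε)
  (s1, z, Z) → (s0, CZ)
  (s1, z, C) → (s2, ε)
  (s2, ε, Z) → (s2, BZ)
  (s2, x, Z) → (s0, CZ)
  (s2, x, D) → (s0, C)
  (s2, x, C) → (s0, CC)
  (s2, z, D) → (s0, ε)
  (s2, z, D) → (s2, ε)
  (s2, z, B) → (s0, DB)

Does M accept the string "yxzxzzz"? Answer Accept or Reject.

Reject

No computation consumes all input and reaches a final state.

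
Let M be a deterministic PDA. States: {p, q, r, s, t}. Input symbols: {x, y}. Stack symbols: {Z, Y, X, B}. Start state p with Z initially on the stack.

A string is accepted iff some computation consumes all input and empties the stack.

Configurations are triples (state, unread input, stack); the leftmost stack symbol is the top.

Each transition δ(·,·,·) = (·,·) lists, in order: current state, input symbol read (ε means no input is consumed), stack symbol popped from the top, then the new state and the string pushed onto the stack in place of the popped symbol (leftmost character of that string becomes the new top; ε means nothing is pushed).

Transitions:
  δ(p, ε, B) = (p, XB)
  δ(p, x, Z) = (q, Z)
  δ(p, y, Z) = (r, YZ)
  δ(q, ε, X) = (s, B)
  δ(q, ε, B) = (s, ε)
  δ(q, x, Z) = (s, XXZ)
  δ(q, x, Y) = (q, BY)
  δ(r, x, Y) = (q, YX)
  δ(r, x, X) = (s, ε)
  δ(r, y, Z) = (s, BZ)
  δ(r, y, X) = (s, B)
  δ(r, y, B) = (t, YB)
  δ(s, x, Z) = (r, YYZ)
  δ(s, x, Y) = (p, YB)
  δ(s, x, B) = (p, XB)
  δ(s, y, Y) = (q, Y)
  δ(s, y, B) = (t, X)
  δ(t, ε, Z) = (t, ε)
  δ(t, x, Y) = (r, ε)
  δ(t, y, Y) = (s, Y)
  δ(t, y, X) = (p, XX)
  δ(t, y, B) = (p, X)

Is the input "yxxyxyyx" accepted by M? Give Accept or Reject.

(p, yxxyxyyx, Z)
  read y, top Z: go to r, push YZ → (r, xxyxyyx, YZ)
  read x, top Y: go to q, push YX → (q, xyxyyx, YXZ)
  read x, top Y: go to q, push BY → (q, yxyyx, BYXZ)
  ε-move, top B: go to s, push ε → (s, yxyyx, YXZ)
  read y, top Y: go to q, push Y → (q, xyyx, YXZ)
  read x, top Y: go to q, push BY → (q, yyx, BYXZ)
  ε-move, top B: go to s, push ε → (s, yyx, YXZ)
  read y, top Y: go to q, push Y → (q, yx, YXZ)
No transition applies at (q, yx, YXZ); input not fully consumed.

Reject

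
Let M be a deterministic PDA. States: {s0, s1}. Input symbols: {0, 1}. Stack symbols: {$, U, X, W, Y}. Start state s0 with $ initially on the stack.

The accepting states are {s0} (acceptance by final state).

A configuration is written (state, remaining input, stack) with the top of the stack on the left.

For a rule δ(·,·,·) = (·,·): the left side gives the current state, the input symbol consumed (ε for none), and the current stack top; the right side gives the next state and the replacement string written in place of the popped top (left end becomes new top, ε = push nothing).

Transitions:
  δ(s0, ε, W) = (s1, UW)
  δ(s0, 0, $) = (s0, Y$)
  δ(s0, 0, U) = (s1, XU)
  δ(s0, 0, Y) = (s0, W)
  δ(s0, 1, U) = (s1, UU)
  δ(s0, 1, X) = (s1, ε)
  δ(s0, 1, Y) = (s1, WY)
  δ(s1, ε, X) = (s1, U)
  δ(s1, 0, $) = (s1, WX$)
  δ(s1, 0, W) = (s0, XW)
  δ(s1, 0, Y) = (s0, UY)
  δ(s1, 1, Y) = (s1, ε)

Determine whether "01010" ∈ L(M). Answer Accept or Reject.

Accept

(s0, 01010, $)
  read 0, top $: go to s0, push Y$ → (s0, 1010, Y$)
  read 1, top Y: go to s1, push WY → (s1, 010, WY$)
  read 0, top W: go to s0, push XW → (s0, 10, XWY$)
  read 1, top X: go to s1, push ε → (s1, 0, WY$)
  read 0, top W: go to s0, push XW → (s0, ε, XWY$)
All input consumed; state s0 ∈ F.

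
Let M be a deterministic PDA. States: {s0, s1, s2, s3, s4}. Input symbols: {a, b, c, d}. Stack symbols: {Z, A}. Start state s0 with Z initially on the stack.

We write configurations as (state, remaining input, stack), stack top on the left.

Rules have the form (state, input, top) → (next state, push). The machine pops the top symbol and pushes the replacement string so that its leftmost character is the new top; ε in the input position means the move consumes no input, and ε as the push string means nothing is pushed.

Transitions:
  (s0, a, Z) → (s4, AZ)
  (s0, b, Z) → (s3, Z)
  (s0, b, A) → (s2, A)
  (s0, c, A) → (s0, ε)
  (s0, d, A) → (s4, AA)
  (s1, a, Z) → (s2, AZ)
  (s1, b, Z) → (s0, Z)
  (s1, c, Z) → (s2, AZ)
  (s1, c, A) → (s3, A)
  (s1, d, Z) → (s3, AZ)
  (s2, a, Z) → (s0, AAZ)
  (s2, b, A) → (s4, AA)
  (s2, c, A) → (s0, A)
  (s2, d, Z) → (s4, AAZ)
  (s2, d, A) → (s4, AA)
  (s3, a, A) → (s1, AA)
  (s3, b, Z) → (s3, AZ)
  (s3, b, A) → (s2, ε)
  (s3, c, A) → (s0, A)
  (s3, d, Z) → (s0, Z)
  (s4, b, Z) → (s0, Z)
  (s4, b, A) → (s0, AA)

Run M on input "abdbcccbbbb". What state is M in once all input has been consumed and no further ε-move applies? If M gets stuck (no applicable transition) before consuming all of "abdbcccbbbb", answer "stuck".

(s0, abdbcccbbbb, Z)
  read a, top Z: go to s4, push AZ → (s4, bdbcccbbbb, AZ)
  read b, top A: go to s0, push AA → (s0, dbcccbbbb, AAZ)
  read d, top A: go to s4, push AA → (s4, bcccbbbb, AAAZ)
  read b, top A: go to s0, push AA → (s0, cccbbbb, AAAAZ)
  read c, top A: go to s0, push ε → (s0, ccbbbb, AAAZ)
  read c, top A: go to s0, push ε → (s0, cbbbb, AAZ)
  read c, top A: go to s0, push ε → (s0, bbbb, AZ)
  read b, top A: go to s2, push A → (s2, bbb, AZ)
  read b, top A: go to s4, push AA → (s4, bb, AAZ)
  read b, top A: go to s0, push AA → (s0, b, AAAZ)
  read b, top A: go to s2, push A → (s2, ε, AAAZ)
All input consumed; M is in state s2.

s2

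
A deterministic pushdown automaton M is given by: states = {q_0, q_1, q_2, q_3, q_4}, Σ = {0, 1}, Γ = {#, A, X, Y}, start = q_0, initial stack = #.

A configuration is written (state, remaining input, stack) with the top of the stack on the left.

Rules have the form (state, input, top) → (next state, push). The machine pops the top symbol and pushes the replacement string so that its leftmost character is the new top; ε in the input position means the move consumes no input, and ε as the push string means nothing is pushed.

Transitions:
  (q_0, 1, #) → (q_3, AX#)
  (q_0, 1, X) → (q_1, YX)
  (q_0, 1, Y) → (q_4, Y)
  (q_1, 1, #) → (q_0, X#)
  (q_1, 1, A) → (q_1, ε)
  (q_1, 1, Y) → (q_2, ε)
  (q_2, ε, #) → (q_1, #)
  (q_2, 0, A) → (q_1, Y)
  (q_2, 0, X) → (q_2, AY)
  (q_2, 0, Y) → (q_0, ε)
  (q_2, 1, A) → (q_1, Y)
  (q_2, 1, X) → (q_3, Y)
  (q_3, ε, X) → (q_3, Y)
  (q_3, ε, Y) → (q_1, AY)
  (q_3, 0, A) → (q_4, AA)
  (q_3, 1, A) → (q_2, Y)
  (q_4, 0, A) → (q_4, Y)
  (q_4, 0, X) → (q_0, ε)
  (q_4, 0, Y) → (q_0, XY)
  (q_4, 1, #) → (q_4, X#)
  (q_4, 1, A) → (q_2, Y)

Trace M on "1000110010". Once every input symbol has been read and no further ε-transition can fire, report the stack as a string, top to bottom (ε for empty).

(q_0, 1000110010, #)
  read 1, top #: go to q_3, push AX# → (q_3, 000110010, AX#)
  read 0, top A: go to q_4, push AA → (q_4, 00110010, AAX#)
  read 0, top A: go to q_4, push Y → (q_4, 0110010, YAX#)
  read 0, top Y: go to q_0, push XY → (q_0, 110010, XYAX#)
  read 1, top X: go to q_1, push YX → (q_1, 10010, YXYAX#)
  read 1, top Y: go to q_2, push ε → (q_2, 0010, XYAX#)
  read 0, top X: go to q_2, push AY → (q_2, 010, AYYAX#)
  read 0, top A: go to q_1, push Y → (q_1, 10, YYYAX#)
  read 1, top Y: go to q_2, push ε → (q_2, 0, YYAX#)
  read 0, top Y: go to q_0, push ε → (q_0, ε, YAX#)
All input consumed in state q_0 with stack YAX#.

YAX#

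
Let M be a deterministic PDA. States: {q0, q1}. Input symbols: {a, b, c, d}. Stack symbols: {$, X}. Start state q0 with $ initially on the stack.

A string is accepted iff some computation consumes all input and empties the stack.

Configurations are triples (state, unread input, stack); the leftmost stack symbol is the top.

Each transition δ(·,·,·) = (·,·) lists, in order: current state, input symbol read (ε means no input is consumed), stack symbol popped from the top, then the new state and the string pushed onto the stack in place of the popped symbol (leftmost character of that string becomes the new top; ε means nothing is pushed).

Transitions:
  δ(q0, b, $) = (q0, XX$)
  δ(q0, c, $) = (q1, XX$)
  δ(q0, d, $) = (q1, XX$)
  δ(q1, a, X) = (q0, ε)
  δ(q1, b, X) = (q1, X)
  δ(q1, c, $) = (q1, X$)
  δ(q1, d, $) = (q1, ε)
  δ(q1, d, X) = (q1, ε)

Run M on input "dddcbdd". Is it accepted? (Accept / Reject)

(q0, dddcbdd, $)
  read d, top $: go to q1, push XX$ → (q1, ddcbdd, XX$)
  read d, top X: go to q1, push ε → (q1, dcbdd, X$)
  read d, top X: go to q1, push ε → (q1, cbdd, $)
  read c, top $: go to q1, push X$ → (q1, bdd, X$)
  read b, top X: go to q1, push X → (q1, dd, X$)
  read d, top X: go to q1, push ε → (q1, d, $)
  read d, top $: go to q1, push ε → (q1, ε, ε)
All input consumed and the stack is empty.

Accept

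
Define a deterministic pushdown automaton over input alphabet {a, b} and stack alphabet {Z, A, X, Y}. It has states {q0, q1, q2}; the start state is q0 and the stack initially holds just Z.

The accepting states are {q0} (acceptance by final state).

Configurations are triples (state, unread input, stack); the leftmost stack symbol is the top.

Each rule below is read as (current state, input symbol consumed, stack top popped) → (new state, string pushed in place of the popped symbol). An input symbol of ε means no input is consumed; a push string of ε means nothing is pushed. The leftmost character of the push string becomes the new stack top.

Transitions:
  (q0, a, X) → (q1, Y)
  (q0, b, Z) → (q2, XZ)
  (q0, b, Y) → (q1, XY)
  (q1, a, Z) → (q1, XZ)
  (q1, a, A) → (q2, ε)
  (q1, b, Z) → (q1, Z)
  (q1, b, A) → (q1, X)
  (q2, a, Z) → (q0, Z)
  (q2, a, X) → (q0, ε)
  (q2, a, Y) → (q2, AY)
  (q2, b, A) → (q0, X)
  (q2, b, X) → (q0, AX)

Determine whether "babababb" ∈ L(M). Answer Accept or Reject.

Accept

(q0, babababb, Z)
  read b, top Z: go to q2, push XZ → (q2, abababb, XZ)
  read a, top X: go to q0, push ε → (q0, bababb, Z)
  read b, top Z: go to q2, push XZ → (q2, ababb, XZ)
  read a, top X: go to q0, push ε → (q0, babb, Z)
  read b, top Z: go to q2, push XZ → (q2, abb, XZ)
  read a, top X: go to q0, push ε → (q0, bb, Z)
  read b, top Z: go to q2, push XZ → (q2, b, XZ)
  read b, top X: go to q0, push AX → (q0, ε, AXZ)
All input consumed; state q0 ∈ F.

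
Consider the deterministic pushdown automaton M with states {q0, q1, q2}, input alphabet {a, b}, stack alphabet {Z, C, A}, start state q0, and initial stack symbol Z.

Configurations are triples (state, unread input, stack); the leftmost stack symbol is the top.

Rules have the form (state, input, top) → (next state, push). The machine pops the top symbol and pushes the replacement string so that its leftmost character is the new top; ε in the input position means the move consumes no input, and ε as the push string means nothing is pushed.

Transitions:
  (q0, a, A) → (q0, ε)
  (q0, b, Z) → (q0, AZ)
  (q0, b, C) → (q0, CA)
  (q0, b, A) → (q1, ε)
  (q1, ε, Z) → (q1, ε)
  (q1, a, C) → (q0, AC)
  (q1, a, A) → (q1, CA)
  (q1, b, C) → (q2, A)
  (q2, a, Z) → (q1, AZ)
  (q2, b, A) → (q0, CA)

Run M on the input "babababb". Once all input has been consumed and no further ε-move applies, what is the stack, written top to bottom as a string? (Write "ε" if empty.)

ε

(q0, babababb, Z)
  read b, top Z: go to q0, push AZ → (q0, abababb, AZ)
  read a, top A: go to q0, push ε → (q0, bababb, Z)
  read b, top Z: go to q0, push AZ → (q0, ababb, AZ)
  read a, top A: go to q0, push ε → (q0, babb, Z)
  read b, top Z: go to q0, push AZ → (q0, abb, AZ)
  read a, top A: go to q0, push ε → (q0, bb, Z)
  read b, top Z: go to q0, push AZ → (q0, b, AZ)
  read b, top A: go to q1, push ε → (q1, ε, Z)
  ε-move, top Z: go to q1, push ε → (q1, ε, ε)
All input consumed in state q1 with stack ε.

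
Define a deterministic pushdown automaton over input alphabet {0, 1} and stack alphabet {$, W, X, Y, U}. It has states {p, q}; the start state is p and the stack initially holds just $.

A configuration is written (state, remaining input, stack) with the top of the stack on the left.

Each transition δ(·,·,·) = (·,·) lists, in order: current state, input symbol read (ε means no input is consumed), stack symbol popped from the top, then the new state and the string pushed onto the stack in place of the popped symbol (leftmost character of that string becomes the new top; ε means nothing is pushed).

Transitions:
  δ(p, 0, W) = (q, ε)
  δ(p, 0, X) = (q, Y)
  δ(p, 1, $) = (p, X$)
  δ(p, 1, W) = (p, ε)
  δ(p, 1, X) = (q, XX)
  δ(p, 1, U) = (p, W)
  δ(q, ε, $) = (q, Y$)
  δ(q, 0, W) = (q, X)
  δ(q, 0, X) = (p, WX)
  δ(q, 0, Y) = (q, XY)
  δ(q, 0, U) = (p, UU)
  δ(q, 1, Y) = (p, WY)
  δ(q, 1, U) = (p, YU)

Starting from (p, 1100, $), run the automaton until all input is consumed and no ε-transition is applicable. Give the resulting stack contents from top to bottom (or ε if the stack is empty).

XX$

(p, 1100, $)
  read 1, top $: go to p, push X$ → (p, 100, X$)
  read 1, top X: go to q, push XX → (q, 00, XX$)
  read 0, top X: go to p, push WX → (p, 0, WXX$)
  read 0, top W: go to q, push ε → (q, ε, XX$)
All input consumed in state q with stack XX$.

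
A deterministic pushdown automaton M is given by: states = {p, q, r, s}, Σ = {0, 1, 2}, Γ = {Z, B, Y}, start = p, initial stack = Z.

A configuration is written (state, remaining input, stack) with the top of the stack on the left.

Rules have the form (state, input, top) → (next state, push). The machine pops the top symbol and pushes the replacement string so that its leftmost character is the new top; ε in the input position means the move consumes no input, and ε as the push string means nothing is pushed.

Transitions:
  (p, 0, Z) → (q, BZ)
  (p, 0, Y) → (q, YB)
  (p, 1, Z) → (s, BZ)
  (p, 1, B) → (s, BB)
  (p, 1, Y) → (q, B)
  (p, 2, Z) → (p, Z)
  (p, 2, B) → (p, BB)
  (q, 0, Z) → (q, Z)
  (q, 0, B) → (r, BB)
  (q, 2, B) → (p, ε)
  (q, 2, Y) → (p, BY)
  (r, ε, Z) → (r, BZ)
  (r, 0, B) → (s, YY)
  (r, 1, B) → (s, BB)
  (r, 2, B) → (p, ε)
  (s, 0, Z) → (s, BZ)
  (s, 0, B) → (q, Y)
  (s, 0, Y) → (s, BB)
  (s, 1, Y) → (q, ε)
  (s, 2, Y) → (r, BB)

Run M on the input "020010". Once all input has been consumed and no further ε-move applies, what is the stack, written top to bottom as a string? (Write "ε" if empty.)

(p, 020010, Z)
  read 0, top Z: go to q, push BZ → (q, 20010, BZ)
  read 2, top B: go to p, push ε → (p, 0010, Z)
  read 0, top Z: go to q, push BZ → (q, 010, BZ)
  read 0, top B: go to r, push BB → (r, 10, BBZ)
  read 1, top B: go to s, push BB → (s, 0, BBBZ)
  read 0, top B: go to q, push Y → (q, ε, YBBZ)
All input consumed in state q with stack YBBZ.

YBBZ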